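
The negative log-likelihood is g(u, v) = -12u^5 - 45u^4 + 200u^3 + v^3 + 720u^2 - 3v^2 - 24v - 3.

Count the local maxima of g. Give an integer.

g separates as a function of u plus a function of v, so ∇g=0 decouples.
∂g/∂u = -60u(u - 3)(u + 2)(u + 4) = 0 at u ∈ {-4, -2, 0, 3}; ∂g/∂v = 3(v - 4)(v + 2) = 0 at v ∈ {-2, 4}.
The Hessian is diagonal: diag(g_uu, g_vv). Second derivatives: g_uu(-4)=3360, g_uu(-2)=-1200, g_uu(0)=1440, g_uu(3)=-6300; g_vv(-2)=-18, g_vv(4)=18.
Local maxima occur where both diagonal entries negative: (-2, -2), (3, -2). Count: 2.

2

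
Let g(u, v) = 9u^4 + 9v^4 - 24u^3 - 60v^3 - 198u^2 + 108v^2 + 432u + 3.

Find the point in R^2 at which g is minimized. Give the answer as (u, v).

g(u,v) separates as P(u) + Q(v) + 3, so its minimum is min P + min Q + 3.
P'(u) = 36(u - 4)(u - 1)(u + 3) vanishes at u ∈ {-3, 1, 4}; Q'(v) = 36v(v - 3)(v - 2) vanishes at v ∈ {0, 2, 3}.
Local minima of P (where P''>0): P(-3)=-1701, P(4)=-672. Local minima of Q: Q(0)=0, Q(3)=81.
So the global minimum of g is P(-3) + Q(0) + 3 = -1701 + 0 + 3 = -1698, attained at (-3, 0).

(-3, 0)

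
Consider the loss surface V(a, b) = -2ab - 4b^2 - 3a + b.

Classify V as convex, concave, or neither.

neither

V is quadratic, so its Hessian is the constant matrix H = [[0, -2], [-2, -8]].
det(H) = -4, tr(H) = -8.
det(H) < 0, so H is indefinite: neither convex nor concave.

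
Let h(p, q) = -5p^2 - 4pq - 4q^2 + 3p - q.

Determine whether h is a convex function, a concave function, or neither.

concave

h is quadratic, so its Hessian is the constant matrix H = [[-10, -4], [-4, -8]].
det(H) = 64, tr(H) = -18.
det(H) > 0 and tr(H) < 0, so H is negative definite everywhere: concave.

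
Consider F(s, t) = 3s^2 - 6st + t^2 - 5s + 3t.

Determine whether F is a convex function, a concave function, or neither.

F is quadratic, so its Hessian is the constant matrix H = [[6, -6], [-6, 2]].
det(H) = -24, tr(H) = 8.
det(H) < 0, so H is indefinite: neither convex nor concave.

neither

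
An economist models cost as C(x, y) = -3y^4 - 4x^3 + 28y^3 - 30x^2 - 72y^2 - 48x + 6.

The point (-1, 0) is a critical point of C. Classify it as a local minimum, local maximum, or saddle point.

The mixed partial ∂²C/∂x∂y is 0, so the Hessian at any point is diag(C_xx, C_yy) = diag(-12(2x + 5), 12(-3y^2 + 14y - 12)).
At (-1, 0): H = diag(-36, -144).
Both eigenvalues are negative, so H is negative definite: a local maximum.

local maximum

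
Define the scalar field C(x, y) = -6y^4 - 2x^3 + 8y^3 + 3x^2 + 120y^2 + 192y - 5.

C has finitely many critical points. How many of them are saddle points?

C separates as a function of x plus a function of y, so ∇C=0 decouples.
∂C/∂x = -6x(x - 1) = 0 at x ∈ {0, 1}; ∂C/∂y = -24(y - 4)(y + 1)(y + 2) = 0 at y ∈ {-2, -1, 4}.
The Hessian is diagonal: diag(C_xx, C_yy). Second derivatives: C_xx(0)=6, C_xx(1)=-6; C_yy(-2)=-144, C_yy(-1)=120, C_yy(4)=-720.
Saddle points occur where the two diagonal entries have opposite signs: (0, -2), (0, 4), (1, -1). Count: 3.

3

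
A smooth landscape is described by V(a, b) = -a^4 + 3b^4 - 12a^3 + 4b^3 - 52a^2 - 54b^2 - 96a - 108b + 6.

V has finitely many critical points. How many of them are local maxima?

2

V separates as a function of a plus a function of b, so ∇V=0 decouples.
∂V/∂a = -4(a + 2)(a + 3)(a + 4) = 0 at a ∈ {-4, -3, -2}; ∂V/∂b = 12(b - 3)(b + 1)(b + 3) = 0 at b ∈ {-3, -1, 3}.
The Hessian is diagonal: diag(V_aa, V_bb). Second derivatives: V_aa(-4)=-8, V_aa(-3)=4, V_aa(-2)=-8; V_bb(-3)=144, V_bb(-1)=-96, V_bb(3)=288.
Local maxima occur where both diagonal entries negative: (-4, -1), (-2, -1). Count: 2.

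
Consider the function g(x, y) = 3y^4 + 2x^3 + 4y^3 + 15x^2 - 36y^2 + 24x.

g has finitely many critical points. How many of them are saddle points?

g separates as a function of x plus a function of y, so ∇g=0 decouples.
∂g/∂x = 6(x + 1)(x + 4) = 0 at x ∈ {-4, -1}; ∂g/∂y = 12y(y - 2)(y + 3) = 0 at y ∈ {-3, 0, 2}.
The Hessian is diagonal: diag(g_xx, g_yy). Second derivatives: g_xx(-4)=-18, g_xx(-1)=18; g_yy(-3)=180, g_yy(0)=-72, g_yy(2)=120.
Saddle points occur where the two diagonal entries have opposite signs: (-4, -3), (-4, 2), (-1, 0). Count: 3.

3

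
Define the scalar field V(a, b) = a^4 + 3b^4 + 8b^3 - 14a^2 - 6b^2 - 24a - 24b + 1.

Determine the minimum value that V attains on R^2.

-135

V(a,b) separates as P(a) + Q(b) + 1, so its minimum is min P + min Q + 1.
P'(a) = 4(a - 3)(a + 1)(a + 2) vanishes at a ∈ {-2, -1, 3}; Q'(b) = 12(b - 1)(b + 1)(b + 2) vanishes at b ∈ {-2, -1, 1}.
Local minima of P (where P''>0): P(-2)=8, P(3)=-117. Local minima of Q: Q(-2)=8, Q(1)=-19.
So the global minimum of V is P(3) + Q(1) + 1 = -117 − 19 + 1 = -135, attained at (3, 1).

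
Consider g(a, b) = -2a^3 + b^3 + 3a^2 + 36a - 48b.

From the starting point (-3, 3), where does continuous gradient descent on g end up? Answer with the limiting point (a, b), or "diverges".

(-2, 4)

g is separable, so gradient descent decouples: a follows -∂g/∂a, b follows -∂g/∂b.
∂g/∂a = -6(a - 3)(a + 2); at a=-3 this is -36, so a increases.
∂g/∂b = 3(b - 4)(b + 4); at b=3 this is -21, so b increases.
a converges to its nearest critical value -2 (a local min of the a-part); b converges to 4. The iterate converges to (-2, 4).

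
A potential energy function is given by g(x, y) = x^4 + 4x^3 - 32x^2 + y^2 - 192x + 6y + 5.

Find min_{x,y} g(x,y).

g(x,y) separates as P(x) + Q(y) + 5, so its minimum is min P + min Q + 5.
P'(x) = 4(x - 4)(x + 3)(x + 4) vanishes at x ∈ {-4, -3, 4}; Q'(y) = 2y + 6 vanishes at y ∈ {-3}.
Local minima of P (where P''>0): P(-4)=256, P(4)=-768. Local minima of Q: Q(-3)=-9.
So the global minimum of g is P(4) + Q(-3) + 5 = -768 − 9 + 5 = -772, attained at (4, -3).

-772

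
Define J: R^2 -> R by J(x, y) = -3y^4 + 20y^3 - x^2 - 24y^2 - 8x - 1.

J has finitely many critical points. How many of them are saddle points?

J separates as a function of x plus a function of y, so ∇J=0 decouples.
∂J/∂x = -2(x + 4) = 0 at x ∈ {-4}; ∂J/∂y = -12y(y - 4)(y - 1) = 0 at y ∈ {0, 1, 4}.
The Hessian is diagonal: diag(J_xx, J_yy). Second derivatives: J_xx(-4)=-2; J_yy(0)=-48, J_yy(1)=36, J_yy(4)=-144.
Saddle points occur where the two diagonal entries have opposite signs: (-4, 1). Count: 1.

1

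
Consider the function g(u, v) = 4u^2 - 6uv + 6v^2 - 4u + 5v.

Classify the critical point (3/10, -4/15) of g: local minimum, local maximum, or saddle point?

The Hessian of g is constant: H = [[8, -6], [-6, 12]].
det(H) = 8·12 − (-6)² = 60.
det(H) > 0 and tr(H) = 20 > 0, so H is positive definite and the point is a local minimum.

local minimum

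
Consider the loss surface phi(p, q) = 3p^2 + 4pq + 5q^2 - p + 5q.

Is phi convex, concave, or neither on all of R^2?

convex

phi is quadratic, so its Hessian is the constant matrix H = [[6, 4], [4, 10]].
det(H) = 44, tr(H) = 16.
det(H) > 0 and tr(H) > 0, so H is positive definite everywhere: convex.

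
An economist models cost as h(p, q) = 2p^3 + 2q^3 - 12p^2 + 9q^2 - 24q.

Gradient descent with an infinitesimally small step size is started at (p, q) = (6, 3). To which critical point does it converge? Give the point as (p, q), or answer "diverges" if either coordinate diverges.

h is separable, so gradient descent decouples: p follows -∂h/∂p, q follows -∂h/∂q.
∂h/∂p = 6p(p - 4); at p=6 this is 72, so p decreases.
∂h/∂q = 6(q - 1)(q + 4); at q=3 this is 84, so q decreases.
p converges to its nearest critical value 4 (a local min of the p-part); q converges to 1. The iterate converges to (4, 1).

(4, 1)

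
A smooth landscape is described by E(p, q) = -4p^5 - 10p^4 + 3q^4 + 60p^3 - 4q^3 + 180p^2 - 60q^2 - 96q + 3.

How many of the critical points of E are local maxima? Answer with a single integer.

2

E separates as a function of p plus a function of q, so ∇E=0 decouples.
∂E/∂p = -20p(p - 3)(p + 2)(p + 3) = 0 at p ∈ {-3, -2, 0, 3}; ∂E/∂q = 12(q - 4)(q + 1)(q + 2) = 0 at q ∈ {-2, -1, 4}.
The Hessian is diagonal: diag(E_pp, E_qq). Second derivatives: E_pp(-3)=360, E_pp(-2)=-200, E_pp(0)=360, E_pp(3)=-1800; E_qq(-2)=72, E_qq(-1)=-60, E_qq(4)=360.
Local maxima occur where both diagonal entries negative: (-2, -1), (3, -1). Count: 2.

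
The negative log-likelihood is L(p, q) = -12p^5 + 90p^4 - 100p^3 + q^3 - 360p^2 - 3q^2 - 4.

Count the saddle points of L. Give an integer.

L separates as a function of p plus a function of q, so ∇L=0 decouples.
∂L/∂p = -60p(p - 4)(p - 3)(p + 1) = 0 at p ∈ {-1, 0, 3, 4}; ∂L/∂q = 3q(q - 2) = 0 at q ∈ {0, 2}.
The Hessian is diagonal: diag(L_pp, L_qq). Second derivatives: L_pp(-1)=1200, L_pp(0)=-720, L_pp(3)=720, L_pp(4)=-1200; L_qq(0)=-6, L_qq(2)=6.
Saddle points occur where the two diagonal entries have opposite signs: (-1, 0), (0, 2), (3, 0), (4, 2). Count: 4.

4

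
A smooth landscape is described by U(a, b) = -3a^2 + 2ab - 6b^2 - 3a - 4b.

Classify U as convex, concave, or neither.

concave

U is quadratic, so its Hessian is the constant matrix H = [[-6, 2], [2, -12]].
det(H) = 68, tr(H) = -18.
det(H) > 0 and tr(H) < 0, so H is negative definite everywhere: concave.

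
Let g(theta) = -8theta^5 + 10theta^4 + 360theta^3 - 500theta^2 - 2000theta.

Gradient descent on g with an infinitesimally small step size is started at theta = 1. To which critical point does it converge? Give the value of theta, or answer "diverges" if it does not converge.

2

g'(theta) = -40(theta - 5)(theta - 2)(theta + 1)(theta + 5), so g'(1) = -1920.
Gradient descent moves in the -g' direction, i.e. theta is increasing.
The nearest critical point in that direction is theta = 2, where g'' = 2520 > 0 (a local minimum). The iterate converges there.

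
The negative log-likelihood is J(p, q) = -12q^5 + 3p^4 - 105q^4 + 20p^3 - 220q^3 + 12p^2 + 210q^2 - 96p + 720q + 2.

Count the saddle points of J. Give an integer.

J separates as a function of p plus a function of q, so ∇J=0 decouples.
∂J/∂p = 12(p - 1)(p + 2)(p + 4) = 0 at p ∈ {-4, -2, 1}; ∂J/∂q = -60(q - 1)(q + 1)(q + 3)(q + 4) = 0 at q ∈ {-4, -3, -1, 1}.
The Hessian is diagonal: diag(J_pp, J_qq). Second derivatives: J_pp(-4)=120, J_pp(-2)=-72, J_pp(1)=180; J_qq(-4)=900, J_qq(-3)=-480, J_qq(-1)=720, J_qq(1)=-2400.
Saddle points occur where the two diagonal entries have opposite signs: (-4, -3), (-4, 1), (-2, -4), (-2, -1), (1, -3), (1, 1). Count: 6.

6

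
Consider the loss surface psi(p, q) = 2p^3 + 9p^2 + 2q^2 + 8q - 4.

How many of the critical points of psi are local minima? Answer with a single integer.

psi separates as a function of p plus a function of q, so ∇psi=0 decouples.
∂psi/∂p = 6p(p + 3) = 0 at p ∈ {-3, 0}; ∂psi/∂q = 4(q + 2) = 0 at q ∈ {-2}.
The Hessian is diagonal: diag(psi_pp, psi_qq). Second derivatives: psi_pp(-3)=-18, psi_pp(0)=18; psi_qq(-2)=4.
Local minima occur where both diagonal entries positive: (0, -2). Count: 1.

1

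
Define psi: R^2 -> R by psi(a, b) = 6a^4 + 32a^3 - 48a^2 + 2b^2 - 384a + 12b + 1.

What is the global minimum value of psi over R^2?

psi(a,b) separates as P(a) + Q(b) + 1, so its minimum is min P + min Q + 1.
P'(a) = 24(a - 2)(a + 2)(a + 4) vanishes at a ∈ {-4, -2, 2}; Q'(b) = 4b + 12 vanishes at b ∈ {-3}.
Local minima of P (where P''>0): P(-4)=256, P(2)=-608. Local minima of Q: Q(-3)=-18.
So the global minimum of psi is P(2) + Q(-3) + 1 = -608 − 18 + 1 = -625, attained at (2, -3).

-625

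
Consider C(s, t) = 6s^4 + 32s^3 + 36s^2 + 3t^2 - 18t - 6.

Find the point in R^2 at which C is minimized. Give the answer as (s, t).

(-3, 3)

C(s,t) separates as P(s) + Q(t) − 6, so its minimum is min P + min Q − 6.
P'(s) = 24s(s + 1)(s + 3) vanishes at s ∈ {-3, -1, 0}; Q'(t) = 6(t - 3) vanishes at t ∈ {3}.
Local minima of P (where P''>0): P(-3)=-54, P(0)=0. Local minima of Q: Q(3)=-27.
So the global minimum of C is P(-3) + Q(3) − 6 = -54 − 27 − 6 = -87, attained at (-3, 3).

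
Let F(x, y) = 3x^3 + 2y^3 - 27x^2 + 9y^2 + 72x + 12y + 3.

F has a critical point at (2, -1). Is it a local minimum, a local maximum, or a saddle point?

The mixed partial ∂²F/∂x∂y is 0, so the Hessian at any point is diag(F_xx, F_yy) = diag(18(x - 3), 6(2y + 3)).
At (2, -1): H = diag(-18, 6).
The eigenvalues have opposite signs, so H is indefinite: a saddle point.

saddle point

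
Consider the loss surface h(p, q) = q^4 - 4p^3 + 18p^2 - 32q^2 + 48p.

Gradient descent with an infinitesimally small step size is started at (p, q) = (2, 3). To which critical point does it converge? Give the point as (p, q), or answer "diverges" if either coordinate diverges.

h is separable, so gradient descent decouples: p follows -∂h/∂p, q follows -∂h/∂q.
∂h/∂p = -12(p - 4)(p + 1); at p=2 this is 72, so p decreases.
∂h/∂q = 4q(q - 4)(q + 4); at q=3 this is -84, so q increases.
p converges to its nearest critical value -1 (a local min of the p-part); q converges to 4. The iterate converges to (-1, 4).

(-1, 4)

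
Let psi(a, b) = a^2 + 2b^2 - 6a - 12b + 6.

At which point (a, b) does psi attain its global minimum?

(3, 3)

psi(a,b) separates as P(a) + Q(b) + 6, so its minimum is min P + min Q + 6.
P'(a) = 2a - 6 vanishes at a ∈ {3}; Q'(b) = 4b - 12 vanishes at b ∈ {3}.
Local minima of P (where P''>0): P(3)=-9. Local minima of Q: Q(3)=-18.
So the global minimum of psi is P(3) + Q(3) + 6 = -9 − 18 + 6 = -21, attained at (3, 3).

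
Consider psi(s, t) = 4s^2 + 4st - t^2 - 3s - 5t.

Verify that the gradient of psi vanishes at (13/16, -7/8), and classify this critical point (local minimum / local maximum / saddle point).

∇psi = (8s + 4t - 3, 4s - 2t - 5); substituting (13/16, -7/8) gives ∇psi = (0, 0), so (13/16, -7/8) is indeed a critical point.
The Hessian of psi is constant: H = [[8, 4], [4, -2]].
det(H) = 8·(-2) − 4² = -32.
Since det(H) < 0, H is indefinite and the critical point is a saddle point.

saddle point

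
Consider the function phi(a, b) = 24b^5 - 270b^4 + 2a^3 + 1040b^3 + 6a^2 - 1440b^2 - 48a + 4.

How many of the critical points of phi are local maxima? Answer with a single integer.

2

phi separates as a function of a plus a function of b, so ∇phi=0 decouples.
∂phi/∂a = 6(a - 2)(a + 4) = 0 at a ∈ {-4, 2}; ∂phi/∂b = 120b(b - 4)(b - 3)(b - 2) = 0 at b ∈ {0, 2, 3, 4}.
The Hessian is diagonal: diag(phi_aa, phi_bb). Second derivatives: phi_aa(-4)=-36, phi_aa(2)=36; phi_bb(0)=-2880, phi_bb(2)=480, phi_bb(3)=-360, phi_bb(4)=960.
Local maxima occur where both diagonal entries negative: (-4, 0), (-4, 3). Count: 2.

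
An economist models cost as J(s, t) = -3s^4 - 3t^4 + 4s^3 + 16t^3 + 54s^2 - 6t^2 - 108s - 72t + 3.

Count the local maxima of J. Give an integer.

J separates as a function of s plus a function of t, so ∇J=0 decouples.
∂J/∂s = -12(s - 3)(s - 1)(s + 3) = 0 at s ∈ {-3, 1, 3}; ∂J/∂t = -12(t - 3)(t - 2)(t + 1) = 0 at t ∈ {-1, 2, 3}.
The Hessian is diagonal: diag(J_ss, J_tt). Second derivatives: J_ss(-3)=-288, J_ss(1)=96, J_ss(3)=-144; J_tt(-1)=-144, J_tt(2)=36, J_tt(3)=-48.
Local maxima occur where both diagonal entries negative: (-3, -1), (-3, 3), (3, -1), (3, 3). Count: 4.

4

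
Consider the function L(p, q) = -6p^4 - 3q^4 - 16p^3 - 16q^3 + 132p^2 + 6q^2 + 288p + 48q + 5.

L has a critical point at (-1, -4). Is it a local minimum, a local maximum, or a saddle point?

saddle point

The mixed partial ∂²L/∂p∂q is 0, so the Hessian at any point is diag(L_pp, L_qq) = diag(24(-3p^2 - 4p + 11), 12(-3q^2 - 8q + 1)).
At (-1, -4): H = diag(288, -180).
The eigenvalues have opposite signs, so H is indefinite: a saddle point.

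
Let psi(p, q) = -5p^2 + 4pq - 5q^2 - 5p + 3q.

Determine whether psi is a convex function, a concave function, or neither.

concave

psi is quadratic, so its Hessian is the constant matrix H = [[-10, 4], [4, -10]].
det(H) = 84, tr(H) = -20.
det(H) > 0 and tr(H) < 0, so H is negative definite everywhere: concave.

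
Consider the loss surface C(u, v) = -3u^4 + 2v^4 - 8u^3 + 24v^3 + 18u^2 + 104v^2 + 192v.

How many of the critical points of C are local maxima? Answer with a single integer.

C separates as a function of u plus a function of v, so ∇C=0 decouples.
∂C/∂u = -12u(u - 1)(u + 3) = 0 at u ∈ {-3, 0, 1}; ∂C/∂v = 8(v + 2)(v + 3)(v + 4) = 0 at v ∈ {-4, -3, -2}.
The Hessian is diagonal: diag(C_uu, C_vv). Second derivatives: C_uu(-3)=-144, C_uu(0)=36, C_uu(1)=-48; C_vv(-4)=16, C_vv(-3)=-8, C_vv(-2)=16.
Local maxima occur where both diagonal entries negative: (-3, -3), (1, -3). Count: 2.

2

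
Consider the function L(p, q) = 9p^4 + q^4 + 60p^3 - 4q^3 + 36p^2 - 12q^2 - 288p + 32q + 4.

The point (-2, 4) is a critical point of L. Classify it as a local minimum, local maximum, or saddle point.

saddle point

The mixed partial ∂²L/∂p∂q is 0, so the Hessian at any point is diag(L_pp, L_qq) = diag(36(3p^2 + 10p + 2), 12(q^2 - 2q - 2)).
At (-2, 4): H = diag(-216, 72).
The eigenvalues have opposite signs, so H is indefinite: a saddle point.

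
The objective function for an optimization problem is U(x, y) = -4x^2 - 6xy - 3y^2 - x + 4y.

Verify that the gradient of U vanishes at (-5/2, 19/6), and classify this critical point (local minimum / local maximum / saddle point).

local maximum

∇U = (-8x - 6y - 1, -6x - 6y + 4); substituting (-5/2, 19/6) gives ∇U = (0, 0), so (-5/2, 19/6) is indeed a critical point.
The Hessian of U is constant: H = [[-8, -6], [-6, -6]].
det(H) = (-8)·(-6) − (-6)² = 12.
det(H) > 0 and tr(H) = -14 < 0, so H is negative definite and the point is a local maximum.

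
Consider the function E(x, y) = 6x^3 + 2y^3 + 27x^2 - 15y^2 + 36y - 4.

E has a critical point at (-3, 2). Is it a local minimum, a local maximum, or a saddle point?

The mixed partial ∂²E/∂x∂y is 0, so the Hessian at any point is diag(E_xx, E_yy) = diag(18(2x + 3), 6(2y - 5)).
At (-3, 2): H = diag(-54, -6).
Both eigenvalues are negative, so H is negative definite: a local maximum.

local maximum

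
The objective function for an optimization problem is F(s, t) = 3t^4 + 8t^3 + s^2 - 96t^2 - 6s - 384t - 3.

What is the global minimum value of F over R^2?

F(s,t) separates as P(s) + Q(t) − 3, so its minimum is min P + min Q − 3.
P'(s) = 2s - 6 vanishes at s ∈ {3}; Q'(t) = 12(t - 4)(t + 2)(t + 4) vanishes at t ∈ {-4, -2, 4}.
Local minima of P (where P''>0): P(3)=-9. Local minima of Q: Q(-4)=256, Q(4)=-1792.
So the global minimum of F is P(3) + Q(4) − 3 = -9 − 1792 − 3 = -1804, attained at (3, 4).

-1804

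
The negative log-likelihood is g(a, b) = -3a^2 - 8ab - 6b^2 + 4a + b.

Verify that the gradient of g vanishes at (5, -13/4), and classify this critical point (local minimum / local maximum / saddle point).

∇g = (-6a - 8b + 4, -8a - 12b + 1); substituting (5, -13/4) gives ∇g = (0, 0), so (5, -13/4) is indeed a critical point.
The Hessian of g is constant: H = [[-6, -8], [-8, -12]].
det(H) = (-6)·(-12) − (-8)² = 8.
det(H) > 0 and tr(H) = -18 < 0, so H is negative definite and the point is a local maximum.

local maximum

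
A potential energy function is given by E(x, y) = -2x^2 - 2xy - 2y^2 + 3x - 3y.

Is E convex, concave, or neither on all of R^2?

concave

E is quadratic, so its Hessian is the constant matrix H = [[-4, -2], [-2, -4]].
det(H) = 12, tr(H) = -8.
det(H) > 0 and tr(H) < 0, so H is negative definite everywhere: concave.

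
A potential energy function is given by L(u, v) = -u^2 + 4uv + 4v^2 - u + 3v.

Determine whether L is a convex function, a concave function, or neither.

L is quadratic, so its Hessian is the constant matrix H = [[-2, 4], [4, 8]].
det(H) = -32, tr(H) = 6.
det(H) < 0, so H is indefinite: neither convex nor concave.

neither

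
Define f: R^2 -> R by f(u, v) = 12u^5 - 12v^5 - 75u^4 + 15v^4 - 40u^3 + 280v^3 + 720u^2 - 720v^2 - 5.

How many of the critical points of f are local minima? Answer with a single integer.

f separates as a function of u plus a function of v, so ∇f=0 decouples.
∂f/∂u = 60u(u - 4)(u - 3)(u + 2) = 0 at u ∈ {-2, 0, 3, 4}; ∂f/∂v = -60v(v - 3)(v - 2)(v + 4) = 0 at v ∈ {-4, 0, 2, 3}.
The Hessian is diagonal: diag(f_uu, f_vv). Second derivatives: f_uu(-2)=-3600, f_uu(0)=1440, f_uu(3)=-900, f_uu(4)=1440; f_vv(-4)=10080, f_vv(0)=-1440, f_vv(2)=720, f_vv(3)=-1260.
Local minima occur where both diagonal entries positive: (0, -4), (0, 2), (4, -4), (4, 2). Count: 4.

4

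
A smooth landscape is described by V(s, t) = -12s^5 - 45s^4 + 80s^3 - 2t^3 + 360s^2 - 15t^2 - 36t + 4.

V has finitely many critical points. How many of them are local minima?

2

V separates as a function of s plus a function of t, so ∇V=0 decouples.
∂V/∂s = -60s(s - 2)(s + 2)(s + 3) = 0 at s ∈ {-3, -2, 0, 2}; ∂V/∂t = -6(t + 2)(t + 3) = 0 at t ∈ {-3, -2}.
The Hessian is diagonal: diag(V_ss, V_tt). Second derivatives: V_ss(-3)=900, V_ss(-2)=-480, V_ss(0)=720, V_ss(2)=-2400; V_tt(-3)=6, V_tt(-2)=-6.
Local minima occur where both diagonal entries positive: (-3, -3), (0, -3). Count: 2.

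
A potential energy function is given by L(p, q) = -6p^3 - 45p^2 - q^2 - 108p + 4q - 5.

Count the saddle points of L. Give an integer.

1

L separates as a function of p plus a function of q, so ∇L=0 decouples.
∂L/∂p = -18(p + 2)(p + 3) = 0 at p ∈ {-3, -2}; ∂L/∂q = -2(q - 2) = 0 at q ∈ {2}.
The Hessian is diagonal: diag(L_pp, L_qq). Second derivatives: L_pp(-3)=18, L_pp(-2)=-18; L_qq(2)=-2.
Saddle points occur where the two diagonal entries have opposite signs: (-3, 2). Count: 1.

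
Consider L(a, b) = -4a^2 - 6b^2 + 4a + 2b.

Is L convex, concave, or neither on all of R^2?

L is quadratic, so its Hessian is the constant matrix H = [[-8, 0], [0, -12]].
det(H) = 96, tr(H) = -20.
det(H) > 0 and tr(H) < 0, so H is negative definite everywhere: concave.

concave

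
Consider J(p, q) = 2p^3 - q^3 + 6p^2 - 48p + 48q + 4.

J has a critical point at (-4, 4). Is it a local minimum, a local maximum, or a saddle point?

The mixed partial ∂²J/∂p∂q is 0, so the Hessian at any point is diag(J_pp, J_qq) = diag(12(p + 1), -6q).
At (-4, 4): H = diag(-36, -24).
Both eigenvalues are negative, so H is negative definite: a local maximum.

local maximum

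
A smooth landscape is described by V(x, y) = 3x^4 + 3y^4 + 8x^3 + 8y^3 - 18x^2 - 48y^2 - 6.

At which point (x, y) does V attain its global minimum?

(-3, -4)

V(x,y) separates as P(x) + Q(y) − 6, so its minimum is min P + min Q − 6.
P'(x) = 12x(x - 1)(x + 3) vanishes at x ∈ {-3, 0, 1}; Q'(y) = 12y(y - 2)(y + 4) vanishes at y ∈ {-4, 0, 2}.
Local minima of P (where P''>0): P(-3)=-135, P(1)=-7. Local minima of Q: Q(-4)=-512, Q(2)=-80.
So the global minimum of V is P(-3) + Q(-4) − 6 = -135 − 512 − 6 = -653, attained at (-3, -4).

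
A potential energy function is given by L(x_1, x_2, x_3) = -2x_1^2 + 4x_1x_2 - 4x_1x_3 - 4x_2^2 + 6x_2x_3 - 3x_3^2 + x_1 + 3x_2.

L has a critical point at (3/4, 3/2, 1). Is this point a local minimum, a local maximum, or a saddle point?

local maximum

The Hessian is constant: H = [[-4, 4, -4], [4, -8, 6], [-4, 6, -6]].
Leading principal minors: Δ₁ = -4, Δ₂ = 16, Δ₃ = -16.
The minors alternate sign starting negative (−, +, −), so H is negative definite: a local maximum.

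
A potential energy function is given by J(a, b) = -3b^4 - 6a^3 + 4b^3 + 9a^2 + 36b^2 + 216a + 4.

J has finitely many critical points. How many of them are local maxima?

J separates as a function of a plus a function of b, so ∇J=0 decouples.
∂J/∂a = -18(a - 4)(a + 3) = 0 at a ∈ {-3, 4}; ∂J/∂b = -12b(b - 3)(b + 2) = 0 at b ∈ {-2, 0, 3}.
The Hessian is diagonal: diag(J_aa, J_bb). Second derivatives: J_aa(-3)=126, J_aa(4)=-126; J_bb(-2)=-120, J_bb(0)=72, J_bb(3)=-180.
Local maxima occur where both diagonal entries negative: (4, -2), (4, 3). Count: 2.

2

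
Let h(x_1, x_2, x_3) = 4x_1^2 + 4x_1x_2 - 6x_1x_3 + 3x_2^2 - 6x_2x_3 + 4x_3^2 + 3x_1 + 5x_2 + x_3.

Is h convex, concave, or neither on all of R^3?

h is quadratic, so its Hessian is the constant matrix H = [[8, 4, -6], [4, 6, -6], [-6, -6, 8]].
Leading principal minors: 8, 32, 40.
All positive ⇒ H ≻ 0 ⇒ convex.

convex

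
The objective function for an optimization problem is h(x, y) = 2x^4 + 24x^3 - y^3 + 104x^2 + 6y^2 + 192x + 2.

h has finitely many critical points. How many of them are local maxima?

1

h separates as a function of x plus a function of y, so ∇h=0 decouples.
∂h/∂x = 8(x + 2)(x + 3)(x + 4) = 0 at x ∈ {-4, -3, -2}; ∂h/∂y = -3y(y - 4) = 0 at y ∈ {0, 4}.
The Hessian is diagonal: diag(h_xx, h_yy). Second derivatives: h_xx(-4)=16, h_xx(-3)=-8, h_xx(-2)=16; h_yy(0)=12, h_yy(4)=-12.
Local maxima occur where both diagonal entries negative: (-3, 4). Count: 1.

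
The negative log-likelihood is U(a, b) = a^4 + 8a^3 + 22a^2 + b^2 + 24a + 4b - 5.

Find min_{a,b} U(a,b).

U(a,b) separates as P(a) + Q(b) − 5, so its minimum is min P + min Q − 5.
P'(a) = 4(a + 1)(a + 2)(a + 3) vanishes at a ∈ {-3, -2, -1}; Q'(b) = 2b + 4 vanishes at b ∈ {-2}.
Local minima of P (where P''>0): P(-3)=-9, P(-1)=-9. Local minima of Q: Q(-2)=-4.
So the global minimum of U is P(-3) + Q(-2) − 5 = -9 − 4 − 5 = -18, attained at (-3, -2).

-18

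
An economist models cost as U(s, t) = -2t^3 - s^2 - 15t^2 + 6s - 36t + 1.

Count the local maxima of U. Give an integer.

1

U separates as a function of s plus a function of t, so ∇U=0 decouples.
∂U/∂s = -2(s - 3) = 0 at s ∈ {3}; ∂U/∂t = -6(t + 2)(t + 3) = 0 at t ∈ {-3, -2}.
The Hessian is diagonal: diag(U_ss, U_tt). Second derivatives: U_ss(3)=-2; U_tt(-3)=6, U_tt(-2)=-6.
Local maxima occur where both diagonal entries negative: (3, -2). Count: 1.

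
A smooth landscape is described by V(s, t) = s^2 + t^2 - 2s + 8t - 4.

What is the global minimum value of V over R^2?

V(s,t) separates as P(s) + Q(t) − 4, so its minimum is min P + min Q − 4.
P'(s) = 2s - 2 vanishes at s ∈ {1}; Q'(t) = 2(t + 4) vanishes at t ∈ {-4}.
Local minima of P (where P''>0): P(1)=-1. Local minima of Q: Q(-4)=-16.
So the global minimum of V is P(1) + Q(-4) − 4 = -1 − 16 − 4 = -21, attained at (1, -4).

-21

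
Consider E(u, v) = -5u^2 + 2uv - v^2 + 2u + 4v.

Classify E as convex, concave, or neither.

E is quadratic, so its Hessian is the constant matrix H = [[-10, 2], [2, -2]].
det(H) = 16, tr(H) = -12.
det(H) > 0 and tr(H) < 0, so H is negative definite everywhere: concave.

concave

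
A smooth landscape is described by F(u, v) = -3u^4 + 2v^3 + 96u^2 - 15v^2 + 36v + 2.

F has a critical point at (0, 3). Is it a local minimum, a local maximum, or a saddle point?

The mixed partial ∂²F/∂u∂v is 0, so the Hessian at any point is diag(F_uu, F_vv) = diag(12(-3u^2 + 16), 6(2v - 5)).
At (0, 3): H = diag(192, 6).
Both eigenvalues are positive, so H is positive definite: a local minimum.

local minimum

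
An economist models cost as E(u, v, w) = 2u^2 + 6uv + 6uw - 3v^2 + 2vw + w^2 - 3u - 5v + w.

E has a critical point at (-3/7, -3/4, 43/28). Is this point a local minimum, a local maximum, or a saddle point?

The Hessian is constant: H = [[4, 6, 6], [6, -6, 2], [6, 2, 2]].
Leading principal minors: Δ₁ = 4, Δ₂ = -60, Δ₃ = 224.
The minors fit neither the all-positive nor the alternating-sign pattern, so H is indefinite: a saddle point.

saddle point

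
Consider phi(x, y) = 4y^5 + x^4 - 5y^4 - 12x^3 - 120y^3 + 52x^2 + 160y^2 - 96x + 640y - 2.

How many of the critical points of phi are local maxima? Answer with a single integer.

phi separates as a function of x plus a function of y, so ∇phi=0 decouples.
∂phi/∂x = 4(x - 4)(x - 3)(x - 2) = 0 at x ∈ {2, 3, 4}; ∂phi/∂y = 20(y - 4)(y - 2)(y + 1)(y + 4) = 0 at y ∈ {-4, -1, 2, 4}.
The Hessian is diagonal: diag(phi_xx, phi_yy). Second derivatives: phi_xx(2)=8, phi_xx(3)=-4, phi_xx(4)=8; phi_yy(-4)=-2880, phi_yy(-1)=900, phi_yy(2)=-720, phi_yy(4)=1600.
Local maxima occur where both diagonal entries negative: (3, -4), (3, 2). Count: 2.

2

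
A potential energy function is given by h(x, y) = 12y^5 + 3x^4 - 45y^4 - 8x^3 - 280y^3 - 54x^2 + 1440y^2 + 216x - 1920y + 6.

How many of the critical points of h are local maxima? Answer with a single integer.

2

h separates as a function of x plus a function of y, so ∇h=0 decouples.
∂h/∂x = 12(x - 3)(x - 2)(x + 3) = 0 at x ∈ {-3, 2, 3}; ∂h/∂y = 60(y - 4)(y - 2)(y - 1)(y + 4) = 0 at y ∈ {-4, 1, 2, 4}.
The Hessian is diagonal: diag(h_xx, h_yy). Second derivatives: h_xx(-3)=360, h_xx(2)=-60, h_xx(3)=72; h_yy(-4)=-14400, h_yy(1)=900, h_yy(2)=-720, h_yy(4)=2880.
Local maxima occur where both diagonal entries negative: (2, -4), (2, 2). Count: 2.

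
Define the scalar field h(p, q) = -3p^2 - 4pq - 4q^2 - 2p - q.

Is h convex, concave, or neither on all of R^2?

concave

h is quadratic, so its Hessian is the constant matrix H = [[-6, -4], [-4, -8]].
det(H) = 32, tr(H) = -14.
det(H) > 0 and tr(H) < 0, so H is negative definite everywhere: concave.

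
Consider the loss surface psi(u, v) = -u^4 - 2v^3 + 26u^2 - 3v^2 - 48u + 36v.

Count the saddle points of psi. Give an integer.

3

psi separates as a function of u plus a function of v, so ∇psi=0 decouples.
∂psi/∂u = -4(u - 3)(u - 1)(u + 4) = 0 at u ∈ {-4, 1, 3}; ∂psi/∂v = -6(v - 2)(v + 3) = 0 at v ∈ {-3, 2}.
The Hessian is diagonal: diag(psi_uu, psi_vv). Second derivatives: psi_uu(-4)=-140, psi_uu(1)=40, psi_uu(3)=-56; psi_vv(-3)=30, psi_vv(2)=-30.
Saddle points occur where the two diagonal entries have opposite signs: (-4, -3), (1, 2), (3, -3). Count: 3.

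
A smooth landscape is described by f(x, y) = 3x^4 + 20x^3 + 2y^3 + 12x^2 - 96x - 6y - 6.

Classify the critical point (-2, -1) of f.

local maximum

The mixed partial ∂²f/∂x∂y is 0, so the Hessian at any point is diag(f_xx, f_yy) = diag(12(3x^2 + 10x + 2), 12y).
At (-2, -1): H = diag(-72, -12).
Both eigenvalues are negative, so H is negative definite: a local maximum.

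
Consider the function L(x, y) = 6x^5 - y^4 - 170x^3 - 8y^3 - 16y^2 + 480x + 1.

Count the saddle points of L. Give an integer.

6

L separates as a function of x plus a function of y, so ∇L=0 decouples.
∂L/∂x = 30(x - 4)(x - 1)(x + 1)(x + 4) = 0 at x ∈ {-4, -1, 1, 4}; ∂L/∂y = -4y(y + 2)(y + 4) = 0 at y ∈ {-4, -2, 0}.
The Hessian is diagonal: diag(L_xx, L_yy). Second derivatives: L_xx(-4)=-3600, L_xx(-1)=900, L_xx(1)=-900, L_xx(4)=3600; L_yy(-4)=-32, L_yy(-2)=16, L_yy(0)=-32.
Saddle points occur where the two diagonal entries have opposite signs: (-4, -2), (-1, -4), (-1, 0), (1, -2), (4, -4), (4, 0). Count: 6.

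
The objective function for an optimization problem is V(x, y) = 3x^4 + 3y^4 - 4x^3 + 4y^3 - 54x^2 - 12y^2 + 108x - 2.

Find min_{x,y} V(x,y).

-493

V(x,y) separates as P(x) + Q(y) − 2, so its minimum is min P + min Q − 2.
P'(x) = 12(x - 3)(x - 1)(x + 3) vanishes at x ∈ {-3, 1, 3}; Q'(y) = 12y(y - 1)(y + 2) vanishes at y ∈ {-2, 0, 1}.
Local minima of P (where P''>0): P(-3)=-459, P(3)=-27. Local minima of Q: Q(-2)=-32, Q(1)=-5.
So the global minimum of V is P(-3) + Q(-2) − 2 = -459 − 32 − 2 = -493, attained at (-3, -2).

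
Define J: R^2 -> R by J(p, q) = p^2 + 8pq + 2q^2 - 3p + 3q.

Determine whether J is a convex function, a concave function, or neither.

neither

J is quadratic, so its Hessian is the constant matrix H = [[2, 8], [8, 4]].
det(H) = -56, tr(H) = 6.
det(H) < 0, so H is indefinite: neither convex nor concave.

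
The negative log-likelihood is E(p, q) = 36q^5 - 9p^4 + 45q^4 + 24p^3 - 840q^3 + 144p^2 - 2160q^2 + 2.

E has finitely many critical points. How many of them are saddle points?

E separates as a function of p plus a function of q, so ∇E=0 decouples.
∂E/∂p = -36p(p - 4)(p + 2) = 0 at p ∈ {-2, 0, 4}; ∂E/∂q = 180q(q - 4)(q + 2)(q + 3) = 0 at q ∈ {-3, -2, 0, 4}.
The Hessian is diagonal: diag(E_pp, E_qq). Second derivatives: E_pp(-2)=-432, E_pp(0)=288, E_pp(4)=-864; E_qq(-3)=-3780, E_qq(-2)=2160, E_qq(0)=-4320, E_qq(4)=30240.
Saddle points occur where the two diagonal entries have opposite signs: (-2, -2), (-2, 4), (0, -3), (0, 0), (4, -2), (4, 4). Count: 6.

6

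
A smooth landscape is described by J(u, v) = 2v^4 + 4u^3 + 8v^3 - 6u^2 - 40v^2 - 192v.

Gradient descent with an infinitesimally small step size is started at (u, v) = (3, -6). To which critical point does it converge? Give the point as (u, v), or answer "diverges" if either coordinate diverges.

(1, -4)

J is separable, so gradient descent decouples: u follows -∂J/∂u, v follows -∂J/∂v.
∂J/∂u = 12u(u - 1); at u=3 this is 72, so u decreases.
∂J/∂v = 8(v - 3)(v + 2)(v + 4); at v=-6 this is -576, so v increases.
u converges to its nearest critical value 1 (a local min of the u-part); v converges to -4. The iterate converges to (1, -4).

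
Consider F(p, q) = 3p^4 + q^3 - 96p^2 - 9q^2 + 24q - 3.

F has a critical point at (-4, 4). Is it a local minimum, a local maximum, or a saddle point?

local minimum

The mixed partial ∂²F/∂p∂q is 0, so the Hessian at any point is diag(F_pp, F_qq) = diag(12(3p^2 - 16), 6(q - 3)).
At (-4, 4): H = diag(384, 6).
Both eigenvalues are positive, so H is positive definite: a local minimum.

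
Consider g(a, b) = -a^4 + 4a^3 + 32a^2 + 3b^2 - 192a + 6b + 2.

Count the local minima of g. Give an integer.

g separates as a function of a plus a function of b, so ∇g=0 decouples.
∂g/∂a = -4(a - 4)(a - 3)(a + 4) = 0 at a ∈ {-4, 3, 4}; ∂g/∂b = 6(b + 1) = 0 at b ∈ {-1}.
The Hessian is diagonal: diag(g_aa, g_bb). Second derivatives: g_aa(-4)=-224, g_aa(3)=28, g_aa(4)=-32; g_bb(-1)=6.
Local minima occur where both diagonal entries positive: (3, -1). Count: 1.

1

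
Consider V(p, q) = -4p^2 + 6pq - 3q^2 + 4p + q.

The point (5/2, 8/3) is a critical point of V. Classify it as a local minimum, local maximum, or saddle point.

The Hessian of V is constant: H = [[-8, 6], [6, -6]].
det(H) = (-8)·(-6) − 6² = 12.
det(H) > 0 and tr(H) = -14 < 0, so H is negative definite and the point is a local maximum.

local maximum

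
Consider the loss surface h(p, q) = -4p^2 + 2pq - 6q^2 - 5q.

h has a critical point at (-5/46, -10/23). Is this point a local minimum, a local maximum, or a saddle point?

local maximum

The Hessian of h is constant: H = [[-8, 2], [2, -12]].
det(H) = (-8)·(-12) − 2² = 92.
det(H) > 0 and tr(H) = -20 < 0, so H is negative definite and the point is a local maximum.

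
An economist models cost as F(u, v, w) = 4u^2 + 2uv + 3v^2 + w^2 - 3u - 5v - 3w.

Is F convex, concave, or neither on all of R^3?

F is quadratic, so its Hessian is the constant matrix H = [[8, 2, 0], [2, 6, 0], [0, 0, 2]].
Leading principal minors: 8, 44, 88.
All positive ⇒ H ≻ 0 ⇒ convex.

convex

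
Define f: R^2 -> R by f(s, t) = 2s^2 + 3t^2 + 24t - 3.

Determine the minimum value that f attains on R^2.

-51

f(s,t) separates as P(s) + Q(t) − 3, so its minimum is min P + min Q − 3.
P'(s) = 4s vanishes at s ∈ {0}; Q'(t) = 6(t + 4) vanishes at t ∈ {-4}.
Local minima of P (where P''>0): P(0)=0. Local minima of Q: Q(-4)=-48.
So the global minimum of f is P(0) + Q(-4) − 3 = 0 − 48 − 3 = -51, attained at (0, -4).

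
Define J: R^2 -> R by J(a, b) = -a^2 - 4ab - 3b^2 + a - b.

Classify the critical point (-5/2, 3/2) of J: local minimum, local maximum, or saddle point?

The Hessian of J is constant: H = [[-2, -4], [-4, -6]].
det(H) = (-2)·(-6) − (-4)² = -4.
Since det(H) < 0, H is indefinite and the critical point is a saddle point.

saddle point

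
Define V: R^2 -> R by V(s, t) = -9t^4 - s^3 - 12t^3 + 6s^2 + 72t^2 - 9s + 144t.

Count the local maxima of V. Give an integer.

2

V separates as a function of s plus a function of t, so ∇V=0 decouples.
∂V/∂s = -3(s - 3)(s - 1) = 0 at s ∈ {1, 3}; ∂V/∂t = -36(t - 2)(t + 1)(t + 2) = 0 at t ∈ {-2, -1, 2}.
The Hessian is diagonal: diag(V_ss, V_tt). Second derivatives: V_ss(1)=6, V_ss(3)=-6; V_tt(-2)=-144, V_tt(-1)=108, V_tt(2)=-432.
Local maxima occur where both diagonal entries negative: (3, -2), (3, 2). Count: 2.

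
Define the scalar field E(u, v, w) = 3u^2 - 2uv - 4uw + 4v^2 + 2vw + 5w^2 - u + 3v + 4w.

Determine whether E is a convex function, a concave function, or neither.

E is quadratic, so its Hessian is the constant matrix H = [[6, -2, -4], [-2, 8, 2], [-4, 2, 10]].
Leading principal minors: 6, 44, 320.
All positive ⇒ H ≻ 0 ⇒ convex.

convex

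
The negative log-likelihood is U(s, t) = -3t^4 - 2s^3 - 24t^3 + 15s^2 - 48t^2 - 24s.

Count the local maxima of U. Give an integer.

U separates as a function of s plus a function of t, so ∇U=0 decouples.
∂U/∂s = -6(s - 4)(s - 1) = 0 at s ∈ {1, 4}; ∂U/∂t = -12t(t + 2)(t + 4) = 0 at t ∈ {-4, -2, 0}.
The Hessian is diagonal: diag(U_ss, U_tt). Second derivatives: U_ss(1)=18, U_ss(4)=-18; U_tt(-4)=-96, U_tt(-2)=48, U_tt(0)=-96.
Local maxima occur where both diagonal entries negative: (4, -4), (4, 0). Count: 2.

2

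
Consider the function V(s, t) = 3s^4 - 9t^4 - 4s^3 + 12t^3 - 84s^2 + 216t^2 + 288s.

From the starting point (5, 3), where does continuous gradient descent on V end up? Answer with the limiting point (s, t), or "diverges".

(3, 0)

V is separable, so gradient descent decouples: s follows -∂V/∂s, t follows -∂V/∂t.
∂V/∂s = 12(s - 3)(s - 2)(s + 4); at s=5 this is 648, so s decreases.
∂V/∂t = -36t(t - 4)(t + 3); at t=3 this is 648, so t decreases.
s converges to its nearest critical value 3 (a local min of the s-part); t converges to 0. The iterate converges to (3, 0).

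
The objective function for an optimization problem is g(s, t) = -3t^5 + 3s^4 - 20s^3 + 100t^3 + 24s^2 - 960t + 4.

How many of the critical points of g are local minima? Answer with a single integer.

4

g separates as a function of s plus a function of t, so ∇g=0 decouples.
∂g/∂s = 12s(s - 4)(s - 1) = 0 at s ∈ {0, 1, 4}; ∂g/∂t = -15(t - 4)(t - 2)(t + 2)(t + 4) = 0 at t ∈ {-4, -2, 2, 4}.
The Hessian is diagonal: diag(g_ss, g_tt). Second derivatives: g_ss(0)=48, g_ss(1)=-36, g_ss(4)=144; g_tt(-4)=1440, g_tt(-2)=-720, g_tt(2)=720, g_tt(4)=-1440.
Local minima occur where both diagonal entries positive: (0, -4), (0, 2), (4, -4), (4, 2). Count: 4.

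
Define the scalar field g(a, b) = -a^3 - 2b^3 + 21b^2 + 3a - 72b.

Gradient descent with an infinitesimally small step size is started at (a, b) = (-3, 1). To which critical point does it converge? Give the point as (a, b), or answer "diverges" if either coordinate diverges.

g is separable, so gradient descent decouples: a follows -∂g/∂a, b follows -∂g/∂b.
∂g/∂a = -3(a - 1)(a + 1); at a=-3 this is -24, so a increases.
∂g/∂b = -6(b - 4)(b - 3); at b=1 this is -36, so b increases.
a converges to its nearest critical value -1 (a local min of the a-part); b converges to 3. The iterate converges to (-1, 3).

(-1, 3)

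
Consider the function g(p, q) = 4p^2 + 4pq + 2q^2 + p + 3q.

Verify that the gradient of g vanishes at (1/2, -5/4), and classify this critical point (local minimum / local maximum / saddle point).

∇g = (8p + 4q + 1, 4p + 4q + 3); substituting (1/2, -5/4) gives ∇g = (0, 0), so (1/2, -5/4) is indeed a critical point.
The Hessian of g is constant: H = [[8, 4], [4, 4]].
det(H) = 8·4 − 4² = 16.
det(H) > 0 and tr(H) = 12 > 0, so H is positive definite and the point is a local minimum.

local minimum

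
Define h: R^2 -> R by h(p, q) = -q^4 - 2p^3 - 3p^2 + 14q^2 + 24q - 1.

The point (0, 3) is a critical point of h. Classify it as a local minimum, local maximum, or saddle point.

local maximum

The mixed partial ∂²h/∂p∂q is 0, so the Hessian at any point is diag(h_pp, h_qq) = diag(-6(2p + 1), 4(-3q^2 + 7)).
At (0, 3): H = diag(-6, -80).
Both eigenvalues are negative, so H is negative definite: a local maximum.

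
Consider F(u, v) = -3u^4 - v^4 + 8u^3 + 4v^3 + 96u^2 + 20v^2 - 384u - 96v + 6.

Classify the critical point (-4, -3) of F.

The mixed partial ∂²F/∂u∂v is 0, so the Hessian at any point is diag(F_uu, F_vv) = diag(12(-3u^2 + 4u + 16), 4(-3v^2 + 6v + 10)).
At (-4, -3): H = diag(-576, -140).
Both eigenvalues are negative, so H is negative definite: a local maximum.

local maximum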